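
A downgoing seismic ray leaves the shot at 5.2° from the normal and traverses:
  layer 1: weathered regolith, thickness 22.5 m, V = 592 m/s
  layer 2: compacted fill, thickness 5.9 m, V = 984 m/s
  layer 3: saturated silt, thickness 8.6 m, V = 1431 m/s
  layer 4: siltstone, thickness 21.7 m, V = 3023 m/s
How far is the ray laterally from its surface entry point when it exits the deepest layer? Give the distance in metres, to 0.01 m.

Ray parameter p = sin 5.2° / 592 m/s = 1.5310e-04 s/m.
Layer 1: θ = 5.20°; offset = 22.5·tan 5.20° = 2.0477 m.
Layer 2: sin θ = p·984 = 0.1506 → θ = 8.66°; offset = 5.9·tan 8.66° = 0.8991 m.
Layer 3: sin θ = p·1431 = 0.2191 → θ = 12.65°; offset = 8.6·tan 12.65° = 1.9310 m.
Layer 4: sin θ = p·3023 = 0.4628 → θ = 27.57°; offset = 21.7·tan 27.57° = 11.3293 m.
Σ offsets = 16.2070 m.

16.21 m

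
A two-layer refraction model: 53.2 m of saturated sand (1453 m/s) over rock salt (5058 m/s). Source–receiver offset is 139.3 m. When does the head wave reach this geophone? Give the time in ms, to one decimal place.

97.7 ms

θ_c = arcsin(V₁/V₂) = arcsin(1453/5058) = 16.69°, cos θ_c = 0.9579.
Intercept time tᵢ = 2h cos θ_c / V₁ = 2·53.2·0.9579/1453 = 0.07014 s.
t = x/V₂ + tᵢ = 139.3/5058 + 0.07014 = 0.09768 s.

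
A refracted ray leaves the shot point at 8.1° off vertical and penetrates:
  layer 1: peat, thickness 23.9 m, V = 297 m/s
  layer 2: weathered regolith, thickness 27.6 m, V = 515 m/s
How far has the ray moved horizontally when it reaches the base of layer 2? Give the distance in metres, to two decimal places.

10.36 m

Apply Snell's law at each interface; in layer i the horizontal offset is hᵢ·tan θᵢ.
Layer 1: θ = 8.10°; offset = 23.9·tan 8.10° = 3.4015 m.
Layer 2: sin θ = 515·sin 8.1°/297 = 0.2443, θ = 14.14°; offset = 27.6·tan 14.14° = 6.9541 m.
Σ offsets = 10.3556 m.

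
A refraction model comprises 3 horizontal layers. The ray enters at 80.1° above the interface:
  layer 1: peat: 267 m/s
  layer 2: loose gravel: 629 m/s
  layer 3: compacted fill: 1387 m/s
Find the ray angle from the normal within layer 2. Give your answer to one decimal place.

23.9°

From the normal: θ₁ = 90° − 80.1° = 9.9°.
Ray parameter p = sin 9.9° / 267 = 6.4393e-04 s/m.
sin θ_2 = p·V_2 = 6.4393e-04 × 629 = 0.4050.
θ_2 = 23.89° from the vertical.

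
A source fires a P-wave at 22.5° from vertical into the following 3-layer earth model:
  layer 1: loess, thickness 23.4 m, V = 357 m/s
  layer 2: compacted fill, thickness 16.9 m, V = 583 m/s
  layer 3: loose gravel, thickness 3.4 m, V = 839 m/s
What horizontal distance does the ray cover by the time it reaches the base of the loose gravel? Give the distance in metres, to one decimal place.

30.2 m

Ray parameter p = sin 22.5° / 357 m/s = 1.0719e-03 s/m.
Layer 1: θ = 22.50°; offset = 23.4·tan 22.50° = 9.693 m.
Layer 2: sin θ = p·583 = 0.6249 → θ = 38.68°; offset = 16.9·tan 38.68° = 13.529 m.
Layer 3: sin θ = p·839 = 0.8994 → θ = 64.07°; offset = 3.4·tan 64.07° = 6.994 m.
Total horizontal offset = 30.215 m.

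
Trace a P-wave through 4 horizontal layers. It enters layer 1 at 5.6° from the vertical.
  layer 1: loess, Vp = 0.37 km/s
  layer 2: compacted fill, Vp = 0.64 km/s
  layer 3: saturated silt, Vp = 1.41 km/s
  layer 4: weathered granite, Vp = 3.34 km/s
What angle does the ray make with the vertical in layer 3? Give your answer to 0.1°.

21.8°

Ray parameter p = sin 5.6° / 0.37 = 2.6374e-01 s/km.
sin θ_3 = p·V_3 = 2.6374e-01 × 1.41 = 0.3719.
θ_3 = arcsin 0.3719 = 21.83°.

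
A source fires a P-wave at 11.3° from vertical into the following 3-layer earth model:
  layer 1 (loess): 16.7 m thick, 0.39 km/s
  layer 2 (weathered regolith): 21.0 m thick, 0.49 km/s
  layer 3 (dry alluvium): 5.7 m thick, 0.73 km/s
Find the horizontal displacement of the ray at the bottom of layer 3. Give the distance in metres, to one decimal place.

Apply Snell's law at each interface; in layer i the horizontal offset is hᵢ·tan θᵢ.
Layer 1: θ = 11.30°; offset = 16.7·tan 11.30° = 3.337 m.
Layer 2: sin θ = 0.49·sin 11.3°/0.39 = 0.2462, θ = 14.25°; offset = 21.0·tan 14.25° = 5.334 m.
Layer 3: sin θ = 0.73·sin 11.3°/0.39 = 0.3668, θ = 21.52°; offset = 5.7·tan 21.52° = 2.247 m.
Total horizontal offset = 10.918 m.

10.9 m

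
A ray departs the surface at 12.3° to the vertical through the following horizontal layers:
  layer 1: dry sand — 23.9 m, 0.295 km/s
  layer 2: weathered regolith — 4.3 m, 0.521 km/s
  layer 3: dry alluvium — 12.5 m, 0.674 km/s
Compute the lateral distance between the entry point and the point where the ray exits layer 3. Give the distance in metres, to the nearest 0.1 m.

Apply Snell's law at each interface; in layer i the horizontal offset is hᵢ·tan θᵢ.
Layer 1: θ = 12.30°; offset = 23.9·tan 12.30° = 5.211 m.
Layer 2: sin θ = 0.521·sin 12.3°/0.295 = 0.3762, θ = 22.10°; offset = 4.3·tan 22.10° = 1.746 m.
Layer 3: sin θ = 0.674·sin 12.3°/0.295 = 0.4867, θ = 29.13°; offset = 12.5·tan 29.13° = 6.965 m.
Σ offsets = 13.922 m.

13.9 m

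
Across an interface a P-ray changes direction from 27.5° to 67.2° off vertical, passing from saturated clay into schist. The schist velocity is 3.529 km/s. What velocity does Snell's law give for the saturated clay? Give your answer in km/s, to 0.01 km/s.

1.77 km/s

sin 27.5° = 0.4617; sin 67.2° = 0.9219.
V₁ = V₂·(sin θ₁/sin θ₂) = 3.529·(0.4617/0.9219) = 1.77 km/s.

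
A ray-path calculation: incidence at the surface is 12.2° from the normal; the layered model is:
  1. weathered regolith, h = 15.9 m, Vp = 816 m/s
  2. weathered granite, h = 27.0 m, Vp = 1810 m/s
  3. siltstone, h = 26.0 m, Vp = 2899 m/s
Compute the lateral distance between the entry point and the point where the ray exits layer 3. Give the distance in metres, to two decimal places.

47.32 m

Apply Snell's law at each interface; in layer i the horizontal offset is hᵢ·tan θᵢ.
Layer 1: θ = 12.20°; offset = 15.9·tan 12.20° = 3.4377 m.
Layer 2: sin θ = 1810·sin 12.2°/816 = 0.4687, θ = 27.95°; offset = 27.0·tan 27.95° = 14.3278 m.
Layer 3: sin θ = 2899·sin 12.2°/816 = 0.7508, θ = 48.66°; offset = 26.0·tan 48.66° = 29.5508 m.
Total horizontal offset = 47.3163 m.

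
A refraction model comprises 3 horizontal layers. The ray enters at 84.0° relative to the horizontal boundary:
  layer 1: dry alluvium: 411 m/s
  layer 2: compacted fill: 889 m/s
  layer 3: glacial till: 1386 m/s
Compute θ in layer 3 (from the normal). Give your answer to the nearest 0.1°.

From the normal: θ₁ = 90° − 84.0° = 6.0°.
Ray parameter p = sin 6.0° / 411 = 2.5433e-04 s/m.
sin θ_3 = p·V_3 = 2.5433e-04 × 1386 = 0.3525.
θ_3 = 20.64° from the vertical.

20.6°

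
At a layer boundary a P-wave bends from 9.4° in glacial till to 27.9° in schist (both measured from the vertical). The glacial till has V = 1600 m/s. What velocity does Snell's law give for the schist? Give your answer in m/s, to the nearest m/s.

Snell's law: sin 9.4°/V₁ = sin 27.9°/V₂.
V₂ = V₁·sin 27.9°/sin 9.4° = 1600 × 2.8650 = 4584.01 m/s.

4584 m/s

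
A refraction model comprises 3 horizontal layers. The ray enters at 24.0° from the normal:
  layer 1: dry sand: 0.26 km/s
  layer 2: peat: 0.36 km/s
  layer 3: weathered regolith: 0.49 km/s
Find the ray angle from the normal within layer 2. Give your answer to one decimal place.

34.3°

Snell's law across each interface conserves sin θ / V, so sin θ_2 = V_2·sin θ₁/V₁.
sin θ_2 = 0.36 × sin 24.0° / 0.26 = 0.5632.
θ_2 = arcsin 0.5632 = 34.28°.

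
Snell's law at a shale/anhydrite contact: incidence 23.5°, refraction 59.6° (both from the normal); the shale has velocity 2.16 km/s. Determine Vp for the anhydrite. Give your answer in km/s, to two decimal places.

4.67 km/s

Snell's law: sin 23.5°/V₁ = sin 59.6°/V₂.
V₂ = V₁·sin 59.6°/sin 23.5° = 2.16 × 2.1630 = 4.67 km/s.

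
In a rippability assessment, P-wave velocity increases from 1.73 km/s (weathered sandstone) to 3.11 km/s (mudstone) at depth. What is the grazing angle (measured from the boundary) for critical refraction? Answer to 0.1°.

Critical incidence: sin θ_c = V₁/V₂ = 1.73/3.11 = 0.5563.
θ_c = arcsin 0.5563 = 33.80°.
Measured from the interface: 90° − 33.80° = 56.20°.

56.2°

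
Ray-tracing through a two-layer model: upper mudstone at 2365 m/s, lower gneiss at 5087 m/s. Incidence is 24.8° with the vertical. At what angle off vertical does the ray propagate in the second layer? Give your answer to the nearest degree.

64°

Snell's law: sin θ₂ = (V₂/V₁)·sin θ₁ = (5087/2365)·sin 24.8° = 0.9022.
θ₂ = sin⁻¹(0.9022) = 64.45° (from vertical).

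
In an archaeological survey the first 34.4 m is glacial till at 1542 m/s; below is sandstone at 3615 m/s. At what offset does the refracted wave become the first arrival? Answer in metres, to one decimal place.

108.5 m

x_cross = 2h·√((V₂+V₁)/(V₂−V₁)).
(V₂+V₁)/(V₂−V₁) = (3615+1542)/(3615−1542) = 2.4877; √ = 1.5772.
x_cross = 2·34.4·1.5772 = 108.51 m.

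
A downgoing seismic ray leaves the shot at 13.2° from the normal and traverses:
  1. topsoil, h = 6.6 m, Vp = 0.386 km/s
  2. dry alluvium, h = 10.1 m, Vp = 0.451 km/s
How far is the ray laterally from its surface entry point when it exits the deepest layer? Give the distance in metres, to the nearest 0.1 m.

4.3 m

Apply Snell's law at each interface; in layer i the horizontal offset is hᵢ·tan θᵢ.
Layer 1: θ = 13.20°; offset = 6.6·tan 13.20° = 1.548 m.
Layer 2: sin θ = 0.451·sin 13.2°/0.386 = 0.2668, θ = 15.47°; offset = 10.1·tan 15.47° = 2.796 m.
Summing the layer offsets gives 4.344 m.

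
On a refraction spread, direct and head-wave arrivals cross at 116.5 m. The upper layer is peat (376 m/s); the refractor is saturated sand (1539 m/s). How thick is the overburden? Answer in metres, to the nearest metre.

x_cross = 2h·√((V₂+V₁)/(V₂−V₁)) → h = x_cross / (2·√((V₂+V₁)/(V₂−V₁))).
√((V₂+V₁)/(V₂−V₁)) = √((1539+376)/(1539−376)) = 1.2832.
h = 116.5 / (2·1.2832) = 45.39 m.

45 m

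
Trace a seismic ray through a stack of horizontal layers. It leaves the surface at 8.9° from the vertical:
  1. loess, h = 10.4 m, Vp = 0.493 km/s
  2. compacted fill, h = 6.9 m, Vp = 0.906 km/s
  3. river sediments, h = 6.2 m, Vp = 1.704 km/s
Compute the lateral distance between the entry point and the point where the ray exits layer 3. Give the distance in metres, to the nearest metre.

8 m

Apply Snell's law at each interface; in layer i the horizontal offset is hᵢ·tan θᵢ.
Layer 1: θ = 8.90°; offset = 10.4·tan 8.90° = 1.629 m.
Layer 2: sin θ = 0.906·sin 8.9°/0.493 = 0.2843, θ = 16.52°; offset = 6.9·tan 16.52° = 2.046 m.
Layer 3: sin θ = 1.704·sin 8.9°/0.493 = 0.5347, θ = 32.33°; offset = 6.2·tan 32.33° = 3.923 m.
Σ offsets = 7.598 m.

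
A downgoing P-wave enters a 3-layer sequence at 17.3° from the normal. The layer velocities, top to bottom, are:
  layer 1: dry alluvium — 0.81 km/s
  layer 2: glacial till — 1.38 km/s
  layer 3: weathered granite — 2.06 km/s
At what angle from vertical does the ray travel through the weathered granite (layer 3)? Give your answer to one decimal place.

49.1°

Snell's law across each interface conserves sin θ / V, so sin θ_3 = V_3·sin θ₁/V₁.
sin θ_3 = 2.06 × sin 17.3° / 0.81 = 0.7563.
θ_3 = arcsin 0.7563 = 49.14°.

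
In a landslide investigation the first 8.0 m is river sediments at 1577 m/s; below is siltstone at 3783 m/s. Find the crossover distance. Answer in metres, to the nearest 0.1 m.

24.9 m

x_cross = 2h·√((V₂+V₁)/(V₂−V₁)).
(V₂+V₁)/(V₂−V₁) = (3783+1577)/(3783−1577) = 2.4297; √ = 1.5588.
x_cross = 2·8.0·1.5588 = 24.94 m.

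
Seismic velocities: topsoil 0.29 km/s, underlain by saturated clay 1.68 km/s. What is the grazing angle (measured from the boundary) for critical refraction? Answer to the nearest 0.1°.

80.1°

Critical incidence: sin θ_c = V₁/V₂ = 0.29/1.68 = 0.1726.
θ_c = arcsin 0.1726 = 9.94°.
Measured from the interface: 90° − 9.94° = 80.06°.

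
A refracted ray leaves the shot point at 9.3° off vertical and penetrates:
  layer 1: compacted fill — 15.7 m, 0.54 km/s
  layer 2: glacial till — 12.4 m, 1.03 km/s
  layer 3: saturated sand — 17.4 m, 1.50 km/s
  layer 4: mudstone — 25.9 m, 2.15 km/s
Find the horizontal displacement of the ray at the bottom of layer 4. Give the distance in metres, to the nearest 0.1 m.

37.1 m

Apply Snell's law at each interface; in layer i the horizontal offset is hᵢ·tan θᵢ.
Layer 1: θ = 9.30°; offset = 15.7·tan 9.30° = 2.571 m.
Layer 2: sin θ = 1.03·sin 9.3°/0.54 = 0.3082, θ = 17.95°; offset = 12.4·tan 17.95° = 4.018 m.
Layer 3: sin θ = 1.50·sin 9.3°/0.54 = 0.4489, θ = 26.67°; offset = 17.4·tan 26.67° = 8.741 m.
Layer 4: sin θ = 2.15·sin 9.3°/0.54 = 0.6434, θ = 40.05°; offset = 25.9·tan 40.05° = 21.769 m.
Total horizontal offset = 37.099 m.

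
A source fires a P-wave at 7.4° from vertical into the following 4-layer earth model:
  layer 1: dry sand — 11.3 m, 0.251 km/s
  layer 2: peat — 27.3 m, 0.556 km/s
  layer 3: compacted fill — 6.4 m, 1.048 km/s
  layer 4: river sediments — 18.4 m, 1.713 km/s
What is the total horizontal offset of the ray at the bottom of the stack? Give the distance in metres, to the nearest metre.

48 m

Ray parameter p = sin 7.4° / 0.251 km/s = 5.1313e-01 s/km.
Layer 1: θ = 7.40°; offset = 11.3·tan 7.40° = 1.468 m.
Layer 2: sin θ = p·0.556 = 0.2853 → θ = 16.58°; offset = 27.3·tan 16.58° = 8.126 m.
Layer 3: sin θ = p·1.048 = 0.5378 → θ = 32.53°; offset = 6.4·tan 32.53° = 4.082 m.
Layer 4: sin θ = p·1.713 = 0.8790 → θ = 61.52°; offset = 18.4·tan 61.52° = 33.918 m.
Summing the layer offsets gives 47.594 m.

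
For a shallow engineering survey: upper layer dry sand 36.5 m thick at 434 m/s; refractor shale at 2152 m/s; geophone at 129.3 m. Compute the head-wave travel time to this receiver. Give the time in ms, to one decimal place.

224.8 ms

θ_c = arcsin(V₁/V₂) = arcsin(434/2152) = 11.63°, cos θ_c = 0.9795.
Intercept time tᵢ = 2h cos θ_c / V₁ = 2·36.5·0.9795/434 = 0.16475 s.
t = x/V₂ + tᵢ = 129.3/2152 + 0.16475 = 0.22483 s.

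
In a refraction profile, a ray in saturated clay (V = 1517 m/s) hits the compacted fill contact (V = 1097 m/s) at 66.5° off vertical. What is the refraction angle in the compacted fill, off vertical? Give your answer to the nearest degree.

42°

Snell's law: sin θ₂ = (V₂/V₁)·sin θ₁ = (1097/1517)·sin 66.5° = 0.6632.
θ₂ = sin⁻¹(0.6632) = 41.54° (from vertical).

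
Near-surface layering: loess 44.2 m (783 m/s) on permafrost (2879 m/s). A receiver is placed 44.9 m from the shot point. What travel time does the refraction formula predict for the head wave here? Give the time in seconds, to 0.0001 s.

0.1242 s

t = x/V₂ + 2h·√(V₂²−V₁²)/(V₁V₂).
√(V₂²−V₁²) = √(2879²−783²) = 2770.5 m/s; delay term = 2·44.2·2770.5/(783·2879) = 0.10864 s.
t = 44.9/2879 + 0.10864 = 0.12424 s.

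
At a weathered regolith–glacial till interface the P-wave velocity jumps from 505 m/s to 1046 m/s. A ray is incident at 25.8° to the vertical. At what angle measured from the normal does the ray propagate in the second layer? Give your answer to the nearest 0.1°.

sin θ₁/V₁ = sin θ₂/V₂ ⇒ sin θ₂ = 1046·sin 25.8°/505 = 1046·0.4352/505 = 0.9015.
θ₂ = sin⁻¹(0.9015) = 64.35° (from vertical).

64.4°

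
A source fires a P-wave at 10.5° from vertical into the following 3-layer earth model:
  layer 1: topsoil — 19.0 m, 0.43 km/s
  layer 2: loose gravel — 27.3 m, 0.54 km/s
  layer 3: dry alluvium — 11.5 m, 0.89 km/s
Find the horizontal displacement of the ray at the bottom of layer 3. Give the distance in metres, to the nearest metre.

p = sin θ₁/V₁ = sin 10.5°/0.43 = 4.2380e-01 s/km is conserved through the stack.
Layer 1: θ = 10.50°; offset = 19.0·tan 10.50° = 3.521 m.
Layer 2: sin θ = p·0.54 = 0.2289 → θ = 13.23°; offset = 27.3·tan 13.23° = 6.418 m.
Layer 3: sin θ = p·0.89 = 0.3772 → θ = 22.16°; offset = 11.5·tan 22.16° = 4.684 m.
Σ offsets = 14.623 m.

15 m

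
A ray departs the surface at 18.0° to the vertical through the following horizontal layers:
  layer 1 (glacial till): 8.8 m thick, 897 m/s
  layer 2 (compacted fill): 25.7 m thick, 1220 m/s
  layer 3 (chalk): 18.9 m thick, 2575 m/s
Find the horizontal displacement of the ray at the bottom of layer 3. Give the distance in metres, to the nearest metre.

51 m

Apply Snell's law at each interface; in layer i the horizontal offset is hᵢ·tan θᵢ.
Layer 1: θ = 18.00°; offset = 8.8·tan 18.00° = 2.859 m.
Layer 2: sin θ = 1220·sin 18.0°/897 = 0.4203, θ = 24.85°; offset = 25.7·tan 24.85° = 11.904 m.
Layer 3: sin θ = 2575·sin 18.0°/897 = 0.8871, θ = 62.51°; offset = 18.9·tan 62.51° = 36.322 m.
Σ offsets = 51.085 m.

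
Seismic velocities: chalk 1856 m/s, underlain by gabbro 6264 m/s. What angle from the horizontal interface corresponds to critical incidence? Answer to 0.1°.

Critical incidence: sin θ_c = V₁/V₂ = 1856/6264 = 0.2963.
θ_c = arcsin 0.2963 = 17.24°.
Measured from the interface: 90° − 17.24° = 72.76°.

72.8°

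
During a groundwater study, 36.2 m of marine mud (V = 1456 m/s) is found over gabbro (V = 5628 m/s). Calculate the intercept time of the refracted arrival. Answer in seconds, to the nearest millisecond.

θ_c = arcsin(V₁/V₂) = arcsin(1456/5628) = 14.99°; cos θ_c = 0.9660.
tᵢ = 2h·cos θ_c / V₁ = 2·36.2·0.9660 / 1456 = 0.04803 s.

0.048 s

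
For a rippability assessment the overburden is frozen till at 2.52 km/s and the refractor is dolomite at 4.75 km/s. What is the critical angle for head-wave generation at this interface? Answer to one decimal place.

Critical incidence: sin θ_c = V₁/V₂ = 2.52/4.75 = 0.5305.
θ_c = arcsin 0.5305 = 32.04°.

32.0°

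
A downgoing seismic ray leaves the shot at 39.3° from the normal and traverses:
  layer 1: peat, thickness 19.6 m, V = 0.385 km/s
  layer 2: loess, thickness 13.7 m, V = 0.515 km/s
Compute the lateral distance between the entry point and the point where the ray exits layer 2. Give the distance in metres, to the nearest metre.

Ray parameter p = sin 39.3° / 0.385 km/s = 1.6451e+00 s/km.
Layer 1: θ = 39.30°; offset = 19.6·tan 39.30° = 16.042 m.
Layer 2: sin θ = p·0.515 = 0.8472 → θ = 57.91°; offset = 13.7·tan 57.91° = 21.851 m.
Total horizontal offset = 37.894 m.

38 m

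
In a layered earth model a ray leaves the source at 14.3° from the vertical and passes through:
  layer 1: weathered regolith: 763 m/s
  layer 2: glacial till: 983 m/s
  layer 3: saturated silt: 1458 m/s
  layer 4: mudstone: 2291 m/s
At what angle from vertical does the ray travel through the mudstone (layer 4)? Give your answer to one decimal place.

47.9°

Ray parameter p = sin 14.3° / 763 = 3.2372e-04 s/m.
sin θ_4 = p·V_4 = 3.2372e-04 × 2291 = 0.7416.
θ_4 = 47.87° from the vertical.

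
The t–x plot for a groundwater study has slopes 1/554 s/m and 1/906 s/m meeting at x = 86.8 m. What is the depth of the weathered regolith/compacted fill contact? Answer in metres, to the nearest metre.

21 m

x_cross = 2h·√((V₂+V₁)/(V₂−V₁)) → h = x_cross / (2·√((V₂+V₁)/(V₂−V₁))).
√((V₂+V₁)/(V₂−V₁)) = √((906+554)/(906−554)) = 2.0366.
h = 86.8 / (2·2.0366) = 21.31 m.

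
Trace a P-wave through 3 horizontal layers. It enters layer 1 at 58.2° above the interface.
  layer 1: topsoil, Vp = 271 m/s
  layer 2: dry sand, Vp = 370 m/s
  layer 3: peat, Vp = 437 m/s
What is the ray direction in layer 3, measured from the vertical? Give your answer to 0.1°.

58.2°

From the normal: θ₁ = 90° − 58.2° = 31.8°.
Ray parameter p = sin 31.8° / 271 = 1.9445e-03 s/m.
sin θ_3 = p·V_3 = 1.9445e-03 × 437 = 0.8497.
θ_3 = arcsin 0.8497 = 58.18°.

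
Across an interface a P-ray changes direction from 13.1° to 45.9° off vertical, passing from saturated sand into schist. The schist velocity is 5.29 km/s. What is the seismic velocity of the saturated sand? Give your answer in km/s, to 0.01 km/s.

1.67 km/s

sin 13.1° = 0.2267; sin 45.9° = 0.7181.
V₁ = V₂·(sin θ₁/sin θ₂) = 5.29·(0.2267/0.7181) = 1.67 km/s.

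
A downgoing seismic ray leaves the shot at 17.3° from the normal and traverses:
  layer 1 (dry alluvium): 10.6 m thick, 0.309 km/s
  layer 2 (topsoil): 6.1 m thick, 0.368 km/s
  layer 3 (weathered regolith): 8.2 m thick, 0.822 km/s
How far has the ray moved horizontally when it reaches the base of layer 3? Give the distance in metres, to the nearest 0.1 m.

16.2 m

Ray parameter p = sin 17.3° / 0.309 km/s = 9.6238e-01 s/km.
Layer 1: θ = 17.30°; offset = 10.6·tan 17.30° = 3.302 m.
Layer 2: sin θ = p·0.368 = 0.3542 → θ = 20.74°; offset = 6.1·tan 20.74° = 2.310 m.
Layer 3: sin θ = p·0.822 = 0.7911 → θ = 52.29°; offset = 8.2·tan 52.29° = 10.604 m.
Σ offsets = 16.216 m.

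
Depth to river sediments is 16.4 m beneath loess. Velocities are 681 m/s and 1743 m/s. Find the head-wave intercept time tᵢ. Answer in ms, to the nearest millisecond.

44 ms

tᵢ = 2h·√(V₂²−V₁²)/(V₁V₂).
√(V₂²−V₁²) = √(1743²−681²) = 1604.5 m/s.
tᵢ = 2·16.4·1604.5/(681·1743) = 0.04434 s.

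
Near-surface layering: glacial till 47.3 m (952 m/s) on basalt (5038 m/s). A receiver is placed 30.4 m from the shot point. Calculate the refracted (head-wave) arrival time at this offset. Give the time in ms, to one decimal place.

103.6 ms

θ_c = arcsin(V₁/V₂) = arcsin(952/5038) = 10.89°, cos θ_c = 0.9820.
Intercept time tᵢ = 2h cos θ_c / V₁ = 2·47.3·0.9820/952 = 0.09758 s.
t = x/V₂ + tᵢ = 30.4/5038 + 0.09758 = 0.10361 s.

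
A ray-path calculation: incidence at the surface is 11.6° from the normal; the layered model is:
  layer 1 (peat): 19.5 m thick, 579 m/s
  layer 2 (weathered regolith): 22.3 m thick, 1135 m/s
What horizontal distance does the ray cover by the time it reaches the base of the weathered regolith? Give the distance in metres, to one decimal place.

Ray parameter p = sin 11.6° / 579 m/s = 3.4728e-04 s/m.
Layer 1: θ = 11.60°; offset = 19.5·tan 11.60° = 4.003 m.
Layer 2: sin θ = p·1135 = 0.3942 → θ = 23.21°; offset = 22.3·tan 23.21° = 9.564 m.
Total horizontal offset = 13.567 m.

13.6 m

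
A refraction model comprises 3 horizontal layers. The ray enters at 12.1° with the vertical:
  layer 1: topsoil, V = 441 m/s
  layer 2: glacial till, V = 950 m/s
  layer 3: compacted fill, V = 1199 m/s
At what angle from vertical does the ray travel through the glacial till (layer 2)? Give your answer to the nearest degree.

Ray parameter p = sin 12.1° / 441 = 4.7533e-04 s/m.
sin θ_2 = p·V_2 = 4.7533e-04 × 950 = 0.4516.
θ_2 = arcsin 0.4516 = 26.84°.

27°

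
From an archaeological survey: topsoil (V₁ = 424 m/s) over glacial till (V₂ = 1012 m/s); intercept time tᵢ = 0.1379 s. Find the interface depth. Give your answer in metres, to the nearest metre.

θ_c = arcsin(424/1012) = 24.77°; cos θ_c = 0.9080.
tᵢ = 2h cos θ_c/V₁ ⇒ h = tᵢ·V₁/(2 cos θ_c) = 0.1379·424/(2·0.9080) = 32.20 m.

32 m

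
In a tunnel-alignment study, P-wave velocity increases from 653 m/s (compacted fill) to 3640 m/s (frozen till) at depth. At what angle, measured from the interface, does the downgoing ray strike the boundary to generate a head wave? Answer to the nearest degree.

Critical incidence: sin θ_c = V₁/V₂ = 653/3640 = 0.1794.
θ_c = arcsin 0.1794 = 10.33°.
Measured from the interface: 90° − 10.33° = 79.67°.

80°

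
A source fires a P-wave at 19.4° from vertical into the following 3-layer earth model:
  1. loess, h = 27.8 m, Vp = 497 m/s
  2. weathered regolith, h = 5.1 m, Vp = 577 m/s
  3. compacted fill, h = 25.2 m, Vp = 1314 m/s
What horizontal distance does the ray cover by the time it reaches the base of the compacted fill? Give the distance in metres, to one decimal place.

58.2 m

Apply Snell's law at each interface; in layer i the horizontal offset is hᵢ·tan θᵢ.
Layer 1: θ = 19.40°; offset = 27.8·tan 19.40° = 9.790 m.
Layer 2: sin θ = 577·sin 19.4°/497 = 0.3856, θ = 22.68°; offset = 5.1·tan 22.68° = 2.132 m.
Layer 3: sin θ = 1314·sin 19.4°/497 = 0.8782, θ = 61.42°; offset = 25.2·tan 61.42° = 46.267 m.
Σ offsets = 58.189 m.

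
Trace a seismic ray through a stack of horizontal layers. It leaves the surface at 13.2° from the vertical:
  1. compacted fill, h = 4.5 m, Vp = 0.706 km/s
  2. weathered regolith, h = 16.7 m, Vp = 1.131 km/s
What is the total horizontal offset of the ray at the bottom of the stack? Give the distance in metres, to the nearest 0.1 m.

7.6 m

p = sin θ₁/V₁ = sin 13.2°/0.706 = 3.2344e-01 s/km is conserved through the stack.
Layer 1: θ = 13.20°; offset = 4.5·tan 13.20° = 1.055 m.
Layer 2: sin θ = p·1.131 = 0.3658 → θ = 21.46°; offset = 16.7·tan 21.46° = 6.564 m.
Σ offsets = 7.620 m.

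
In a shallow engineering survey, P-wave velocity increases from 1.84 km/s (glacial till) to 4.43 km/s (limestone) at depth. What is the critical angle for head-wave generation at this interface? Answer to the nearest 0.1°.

At critical incidence the refracted ray runs along the interface (θ₂ = 90°), so sin θ_c = V₁/V₂.
θ_c = arcsin(1.84/4.43) = arcsin 0.4153 = 24.54°.

24.5°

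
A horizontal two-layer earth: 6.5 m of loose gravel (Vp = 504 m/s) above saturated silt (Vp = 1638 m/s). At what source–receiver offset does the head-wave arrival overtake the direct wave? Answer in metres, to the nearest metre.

18 m

θ_c = arcsin(504/1638) = 17.92°, so cos θ_c = 0.9515 and tᵢ = 2h cos θ_c/V₁ = 0.0245 s.
At crossover x/V₁ = x/V₂ + tᵢ ⇒ x = tᵢ/(1/V₁ − 1/V₂) = 0.02454/(1.9841e-03 − 6.1050e-04) = 17.87 m.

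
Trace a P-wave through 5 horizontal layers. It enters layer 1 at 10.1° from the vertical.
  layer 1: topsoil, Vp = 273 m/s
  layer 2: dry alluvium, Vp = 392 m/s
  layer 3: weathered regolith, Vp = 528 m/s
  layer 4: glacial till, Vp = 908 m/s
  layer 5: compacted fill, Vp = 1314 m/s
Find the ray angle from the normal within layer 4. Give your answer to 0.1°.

Snell's law across each interface conserves sin θ / V, so sin θ_4 = V_4·sin θ₁/V₁.
sin θ_4 = 908 × sin 10.1° / 273 = 0.5833.
θ_4 = 35.68° from the vertical.

35.7°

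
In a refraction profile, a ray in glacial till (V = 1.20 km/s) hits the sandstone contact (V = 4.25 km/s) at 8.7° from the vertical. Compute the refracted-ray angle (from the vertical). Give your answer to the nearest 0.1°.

Snell's law: sin θ₂ = (V₂/V₁)·sin θ₁ = (4.25/1.20)·sin 8.7° = 0.5357.
θ₂ = arcsin 0.5357 = 32.39° from the normal.

32.4°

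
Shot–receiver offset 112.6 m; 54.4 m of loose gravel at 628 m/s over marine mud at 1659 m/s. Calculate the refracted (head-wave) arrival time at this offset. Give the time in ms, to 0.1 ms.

228.2 ms

t = x/V₂ + 2h·√(V₂²−V₁²)/(V₁V₂).
√(V₂²−V₁²) = √(1659²−628²) = 1535.5 m/s; delay term = 2·54.4·1535.5/(628·1659) = 0.16036 s.
t = 112.6/1659 + 0.16036 = 0.22823 s.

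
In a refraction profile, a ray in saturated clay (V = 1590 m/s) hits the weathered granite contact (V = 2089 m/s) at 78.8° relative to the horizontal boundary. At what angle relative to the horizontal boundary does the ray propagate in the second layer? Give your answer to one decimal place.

75.2°

Angle from the normal: 90° − 78.8° = 11.2°.
Snell's law: sin θ₂ = (V₂/V₁)·sin θ₁ = (2089/1590)·sin 11.2° = 0.2552.
θ₂ = arcsin 0.2552 = 14.78° from the normal.
From the interface: 90° − 14.78° = 75.22°.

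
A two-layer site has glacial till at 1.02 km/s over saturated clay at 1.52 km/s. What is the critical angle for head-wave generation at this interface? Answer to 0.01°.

Critical incidence: sin θ_c = V₁/V₂ = 1.02/1.52 = 0.6711.
θ_c = arcsin 0.6711 = 42.15°.

42.15°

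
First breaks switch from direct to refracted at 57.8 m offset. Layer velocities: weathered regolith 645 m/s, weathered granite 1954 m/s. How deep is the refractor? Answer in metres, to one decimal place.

h = (x_cross/2)·√((V₂−V₁)/(V₂+V₁)).
(V₂−V₁)/(V₂+V₁) = (1954−645)/(1954+645) = 0.5037; √ = 0.7097.
h = (57.8/2)·0.7097 = 20.51 m.

20.5 m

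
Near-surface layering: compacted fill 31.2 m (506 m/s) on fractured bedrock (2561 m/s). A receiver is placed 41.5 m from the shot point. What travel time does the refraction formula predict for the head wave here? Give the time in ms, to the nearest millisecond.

θ_c = arcsin(V₁/V₂) = arcsin(506/2561) = 11.40°, cos θ_c = 0.9803.
Intercept time tᵢ = 2h cos θ_c / V₁ = 2·31.2·0.9803/506 = 0.12089 s.
t = x/V₂ + tᵢ = 41.5/2561 + 0.12089 = 0.13709 s.

137 ms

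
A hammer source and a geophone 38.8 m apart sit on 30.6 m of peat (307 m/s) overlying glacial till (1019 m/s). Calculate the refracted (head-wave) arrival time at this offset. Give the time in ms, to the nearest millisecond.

228 ms

t = x/V₂ + 2h·√(V₂²−V₁²)/(V₁V₂).
√(V₂²−V₁²) = √(1019²−307²) = 971.7 m/s; delay term = 2·30.6·971.7/(307·1019) = 0.19009 s.
t = 38.8/1019 + 0.19009 = 0.22816 s.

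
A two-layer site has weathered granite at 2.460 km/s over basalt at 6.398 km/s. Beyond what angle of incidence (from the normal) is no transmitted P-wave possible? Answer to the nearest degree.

At critical incidence the refracted ray runs along the interface (θ₂ = 90°), so sin θ_c = V₁/V₂.
θ_c = arcsin(2.460/6.398) = arcsin 0.3845 = 22.61°.

23°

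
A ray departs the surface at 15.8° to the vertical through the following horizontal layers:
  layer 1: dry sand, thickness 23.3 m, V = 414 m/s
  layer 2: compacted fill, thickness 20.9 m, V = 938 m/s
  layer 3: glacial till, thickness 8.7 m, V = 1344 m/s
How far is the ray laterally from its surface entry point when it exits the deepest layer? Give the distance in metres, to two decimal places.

39.42 m

Ray parameter p = sin 15.8° / 414 m/s = 6.5768e-04 s/m.
Layer 1: θ = 15.80°; offset = 23.3·tan 15.80° = 6.5932 m.
Layer 2: sin θ = p·938 = 0.6169 → θ = 38.09°; offset = 20.9·tan 38.09° = 16.3821 m.
Layer 3: sin θ = p·1344 = 0.8839 → θ = 62.12°; offset = 8.7·tan 62.12° = 16.4449 m.
Summing the layer offsets gives 39.4203 m.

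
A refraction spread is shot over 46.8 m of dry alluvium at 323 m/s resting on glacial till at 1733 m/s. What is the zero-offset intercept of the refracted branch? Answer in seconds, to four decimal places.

tᵢ = 2h·√(V₂²−V₁²)/(V₁V₂).
√(V₂²−V₁²) = √(1733²−323²) = 1702.6 m/s.
tᵢ = 2·46.8·1702.6/(323·1733) = 0.28471 s.

0.2847 s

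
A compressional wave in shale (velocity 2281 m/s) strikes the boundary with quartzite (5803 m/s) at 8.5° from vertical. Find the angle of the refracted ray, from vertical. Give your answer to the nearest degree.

22°

Snell's law: sin θ₂ = (V₂/V₁)·sin θ₁ = (5803/2281)·sin 8.5° = 0.3760.
θ₂ = arcsin 0.3760 = 22.09° from the normal.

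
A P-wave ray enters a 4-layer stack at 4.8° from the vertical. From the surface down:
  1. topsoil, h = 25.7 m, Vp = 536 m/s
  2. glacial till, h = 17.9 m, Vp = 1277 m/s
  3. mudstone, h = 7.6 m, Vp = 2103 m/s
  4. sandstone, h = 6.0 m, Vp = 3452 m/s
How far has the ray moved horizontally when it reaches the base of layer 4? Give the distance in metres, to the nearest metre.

Ray parameter p = sin 4.8° / 536 m/s = 1.5612e-04 s/m.
Layer 1: θ = 4.80°; offset = 25.7·tan 4.80° = 2.158 m.
Layer 2: sin θ = p·1277 = 0.1994 → θ = 11.50°; offset = 17.9·tan 11.50° = 3.642 m.
Layer 3: sin θ = p·2103 = 0.3283 → θ = 19.17°; offset = 7.6·tan 19.17° = 2.642 m.
Layer 4: sin θ = p·3452 = 0.5389 → θ = 32.61°; offset = 6.0·tan 32.61° = 3.839 m.
Total horizontal offset = 12.280 m.

12 m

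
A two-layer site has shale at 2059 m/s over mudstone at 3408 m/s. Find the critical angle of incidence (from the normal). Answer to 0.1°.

37.2°

Critical incidence: sin θ_c = V₁/V₂ = 2059/3408 = 0.6042.
θ_c = arcsin 0.6042 = 37.17°.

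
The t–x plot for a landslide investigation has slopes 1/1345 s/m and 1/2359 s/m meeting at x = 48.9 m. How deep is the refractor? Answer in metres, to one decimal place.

12.8 m

x_cross = 2h·√((V₂+V₁)/(V₂−V₁)) → h = x_cross / (2·√((V₂+V₁)/(V₂−V₁))).
√((V₂+V₁)/(V₂−V₁)) = √((2359+1345)/(2359−1345)) = 1.9112.
h = 48.9 / (2·1.9112) = 12.79 m.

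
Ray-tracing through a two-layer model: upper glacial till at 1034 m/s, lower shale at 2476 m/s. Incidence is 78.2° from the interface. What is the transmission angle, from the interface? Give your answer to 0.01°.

Angle from the normal: 90° − 78.2° = 11.8°.
Snell's law: sin θ₂ = (V₂/V₁)·sin θ₁ = (2476/1034)·sin 11.8° = 0.4897.
θ₂ = arcsin 0.4897 = 29.32° from the normal.
From the interface: 90° − 29.32° = 60.68°.

60.68°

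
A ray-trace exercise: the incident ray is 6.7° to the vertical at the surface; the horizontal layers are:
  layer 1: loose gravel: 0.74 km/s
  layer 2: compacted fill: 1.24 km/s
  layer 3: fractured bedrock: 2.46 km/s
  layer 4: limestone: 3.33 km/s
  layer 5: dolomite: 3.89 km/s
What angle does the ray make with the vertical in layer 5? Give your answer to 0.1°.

37.8°

Snell's law across each interface conserves sin θ / V, so sin θ_5 = V_5·sin θ₁/V₁.
sin θ_5 = 3.89 × sin 6.7° / 0.74 = 0.6133.
θ_5 = 37.83° from the vertical.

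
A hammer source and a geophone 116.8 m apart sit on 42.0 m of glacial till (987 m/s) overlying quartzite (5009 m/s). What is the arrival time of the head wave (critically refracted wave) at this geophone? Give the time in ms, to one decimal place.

θ_c = arcsin(V₁/V₂) = arcsin(987/5009) = 11.36°, cos θ_c = 0.9804.
Intercept time tᵢ = 2h cos θ_c / V₁ = 2·42.0·0.9804/987 = 0.08344 s.
t = x/V₂ + tᵢ = 116.8/5009 + 0.08344 = 0.10676 s.

106.8 ms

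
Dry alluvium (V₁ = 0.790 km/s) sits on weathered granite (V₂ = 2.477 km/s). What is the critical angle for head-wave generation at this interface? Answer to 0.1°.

18.6°

At critical incidence the refracted ray runs along the interface (θ₂ = 90°), so sin θ_c = V₁/V₂.
θ_c = arcsin(0.790/2.477) = arcsin 0.3189 = 18.60°.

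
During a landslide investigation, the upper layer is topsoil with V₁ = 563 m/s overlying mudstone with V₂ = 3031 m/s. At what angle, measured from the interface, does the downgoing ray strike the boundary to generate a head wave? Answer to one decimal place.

At critical incidence the refracted ray runs along the interface (θ₂ = 90°), so sin θ_c = V₁/V₂.
θ_c = arcsin(563/3031) = arcsin 0.1857 = 10.70°.
Measured from the interface: 90° − 10.70° = 79.30°.

79.3°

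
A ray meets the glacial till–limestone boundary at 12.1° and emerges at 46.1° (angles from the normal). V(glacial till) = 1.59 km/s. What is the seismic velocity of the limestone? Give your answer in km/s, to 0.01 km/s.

sin 12.1° = 0.2096; sin 46.1° = 0.7206.
V₂ = V₁·(sin θ₂/sin θ₁) = 1.59·(0.7206/0.2096) = 5.47 km/s.

5.47 km/s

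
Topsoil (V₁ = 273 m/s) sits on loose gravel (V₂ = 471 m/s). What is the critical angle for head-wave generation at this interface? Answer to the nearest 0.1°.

35.4°

Critical incidence: sin θ_c = V₁/V₂ = 273/471 = 0.5796.
θ_c = arcsin 0.5796 = 35.42°.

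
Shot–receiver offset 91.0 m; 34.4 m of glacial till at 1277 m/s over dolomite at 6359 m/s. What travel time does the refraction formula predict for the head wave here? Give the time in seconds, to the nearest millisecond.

θ_c = arcsin(V₁/V₂) = arcsin(1277/6359) = 11.58°, cos θ_c = 0.9796.
Intercept time tᵢ = 2h cos θ_c / V₁ = 2·34.4·0.9796/1277 = 0.05278 s.
t = x/V₂ + tᵢ = 91.0/6359 + 0.05278 = 0.06709 s.

0.067 s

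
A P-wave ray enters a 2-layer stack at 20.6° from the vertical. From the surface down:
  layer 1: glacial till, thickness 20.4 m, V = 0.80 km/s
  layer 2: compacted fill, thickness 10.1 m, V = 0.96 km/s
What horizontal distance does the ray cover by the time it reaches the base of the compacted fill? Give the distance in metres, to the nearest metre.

12 m

Ray parameter p = sin 20.6° / 0.80 km/s = 4.3980e-01 s/km.
Layer 1: θ = 20.60°; offset = 20.4·tan 20.60° = 7.668 m.
Layer 2: sin θ = p·0.96 = 0.4222 → θ = 24.97°; offset = 10.1·tan 24.97° = 4.704 m.
Total horizontal offset = 12.372 m.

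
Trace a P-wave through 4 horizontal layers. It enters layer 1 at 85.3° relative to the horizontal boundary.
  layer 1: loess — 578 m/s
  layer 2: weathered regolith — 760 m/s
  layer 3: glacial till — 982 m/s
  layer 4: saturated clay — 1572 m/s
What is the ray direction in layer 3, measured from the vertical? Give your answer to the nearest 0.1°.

8.0°

From the normal: θ₁ = 90° − 85.3° = 4.7°.
Ray parameter p = sin 4.7° / 578 = 1.4176e-04 s/m.
sin θ_3 = p·V_3 = 1.4176e-04 × 982 = 0.1392.
θ_3 = arcsin 0.1392 = 8.00°.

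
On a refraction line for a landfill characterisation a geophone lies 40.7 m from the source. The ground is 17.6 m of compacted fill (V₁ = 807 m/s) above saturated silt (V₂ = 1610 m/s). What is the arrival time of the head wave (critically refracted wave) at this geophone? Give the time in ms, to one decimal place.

t = x/V₂ + 2h·√(V₂²−V₁²)/(V₁V₂).
√(V₂²−V₁²) = √(1610²−807²) = 1393.1 m/s; delay term = 2·17.6·1393.1/(807·1610) = 0.03774 s.
t = 40.7/1610 + 0.03774 = 0.06302 s.

63.0 ms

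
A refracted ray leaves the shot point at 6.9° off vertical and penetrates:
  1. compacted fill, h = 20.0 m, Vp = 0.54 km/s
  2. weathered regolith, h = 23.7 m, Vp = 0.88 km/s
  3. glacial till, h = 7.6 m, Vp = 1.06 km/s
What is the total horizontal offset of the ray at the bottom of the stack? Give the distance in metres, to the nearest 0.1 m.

9.0 m

Ray parameter p = sin 6.9° / 0.54 km/s = 2.2248e-01 s/km.
Layer 1: θ = 6.90°; offset = 20.0·tan 6.90° = 2.420 m.
Layer 2: sin θ = p·0.88 = 0.1958 → θ = 11.29°; offset = 23.7·tan 11.29° = 4.732 m.
Layer 3: sin θ = p·1.06 = 0.2358 → θ = 13.64°; offset = 7.6·tan 13.64° = 1.844 m.
Total horizontal offset = 8.996 m.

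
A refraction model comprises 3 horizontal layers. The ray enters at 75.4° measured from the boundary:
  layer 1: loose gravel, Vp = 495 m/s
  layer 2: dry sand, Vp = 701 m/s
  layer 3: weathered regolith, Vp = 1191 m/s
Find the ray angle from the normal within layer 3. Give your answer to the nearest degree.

From the normal: θ₁ = 90° − 75.4° = 14.6°.
Snell's law across each interface conserves sin θ / V, so sin θ_3 = V_3·sin θ₁/V₁.
sin θ_3 = 1191 × sin 14.6° / 495 = 0.6065.
θ_3 = arcsin 0.6065 = 37.34°.

37°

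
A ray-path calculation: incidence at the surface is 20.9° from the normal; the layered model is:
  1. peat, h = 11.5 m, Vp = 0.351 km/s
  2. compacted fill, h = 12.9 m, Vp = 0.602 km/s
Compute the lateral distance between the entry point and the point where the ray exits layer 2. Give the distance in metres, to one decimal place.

Ray parameter p = sin 20.9° / 0.351 km/s = 1.0163e+00 s/km.
Layer 1: θ = 20.90°; offset = 11.5·tan 20.90° = 4.391 m.
Layer 2: sin θ = p·0.602 = 0.6118 → θ = 37.72°; offset = 12.9·tan 37.72° = 9.978 m.
Summing the layer offsets gives 14.370 m.

14.4 m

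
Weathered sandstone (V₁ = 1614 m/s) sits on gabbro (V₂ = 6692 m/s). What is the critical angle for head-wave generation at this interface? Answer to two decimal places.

At critical incidence the refracted ray runs along the interface (θ₂ = 90°), so sin θ_c = V₁/V₂.
θ_c = arcsin(1614/6692) = arcsin 0.2412 = 13.96°.

13.96°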